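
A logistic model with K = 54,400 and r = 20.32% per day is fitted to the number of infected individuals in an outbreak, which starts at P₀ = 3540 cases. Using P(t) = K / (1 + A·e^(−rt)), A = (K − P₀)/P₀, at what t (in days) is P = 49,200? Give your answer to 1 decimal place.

A = (54400 − 3540)/3540 = 14.36723
49200 = 54400/(1 + 14.36723·e^(−0.2032t)) → 1 + 14.36723·e^(−0.2032t) = 1.10569
e^(−0.2032t) = 0.007356 → t = ln(135.93611)/0.2032 = 4.91219/0.2032

t ≈ 24.2 days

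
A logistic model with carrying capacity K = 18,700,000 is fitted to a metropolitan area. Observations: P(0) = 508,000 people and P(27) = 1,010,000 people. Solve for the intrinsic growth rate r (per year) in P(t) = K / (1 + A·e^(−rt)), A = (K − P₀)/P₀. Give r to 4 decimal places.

r ≈ 0.0265 per year

A = (18700000 − 508000)/508000 = 35.81102
1010000 = 18700000/(1 + 35.81102·e^(−r·27)) → e^(−27r) = (18.51485 − 1)/35.81102 = 0.489091
r = −ln(0.489091)/27 = 0.71521/27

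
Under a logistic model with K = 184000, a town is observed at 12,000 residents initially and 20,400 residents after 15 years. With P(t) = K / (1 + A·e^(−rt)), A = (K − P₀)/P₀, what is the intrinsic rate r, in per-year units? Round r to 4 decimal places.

r ≈ 0.0387 per year

A = (184000 − 12000)/12000 = 14.33333
20400 = 184000/(1 + 14.33333·e^(−r·15)) → e^(−15r) = (9.01961 − 1)/14.33333 = 0.559508
r = −ln(0.559508)/15 = 0.5807/15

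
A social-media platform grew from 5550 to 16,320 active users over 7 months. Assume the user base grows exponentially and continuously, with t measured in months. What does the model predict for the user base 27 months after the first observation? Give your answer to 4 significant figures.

≈ 355,700 active users

r = ln(16320/5550) / 7 ≈ 0.154085 per month
P(27) = 5550 · e^(0.154085·27) = 5550 · 64.09004 ≈ 355699.7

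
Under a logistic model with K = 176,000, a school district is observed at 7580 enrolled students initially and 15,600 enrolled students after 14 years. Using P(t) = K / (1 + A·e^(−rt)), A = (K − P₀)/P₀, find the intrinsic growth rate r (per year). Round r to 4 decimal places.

A = (176000 − 7580)/7580 = 22.219
15600 = 176000/(1 + 22.219·e^(−r·14)) → e^(−14r) = (11.28205 − 1)/22.219 = 0.462759
r = −ln(0.462759)/14 = 0.77055/14

r ≈ 0.0550 per year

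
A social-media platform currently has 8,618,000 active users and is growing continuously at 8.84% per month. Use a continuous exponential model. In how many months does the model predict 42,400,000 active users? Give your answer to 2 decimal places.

42400000 = 8618000 · e^(0.0884·t)
t = ln(42400000/8618000) / 0.0884 = ln(4.91994) / 0.0884 = 1.5933 / 0.0884

t ≈ 18.02 months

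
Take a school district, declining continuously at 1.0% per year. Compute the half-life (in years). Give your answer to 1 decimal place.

half-life = ln(2) / |r| = 0.69315 / 0.01

half-life ≈ 69.3 years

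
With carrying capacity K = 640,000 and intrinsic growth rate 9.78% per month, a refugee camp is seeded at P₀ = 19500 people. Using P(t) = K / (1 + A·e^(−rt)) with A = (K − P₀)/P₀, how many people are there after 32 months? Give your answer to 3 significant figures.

A = (640000 − 19500)/19500 = 31.82051
P(32) = 640000 / (1 + 31.82051·e^(−0.0978·32)) = 640000 / (1 + 31.82051·0.043735)
= 640000 / 2.39168 ≈ 267594.41

≈ 268,000 people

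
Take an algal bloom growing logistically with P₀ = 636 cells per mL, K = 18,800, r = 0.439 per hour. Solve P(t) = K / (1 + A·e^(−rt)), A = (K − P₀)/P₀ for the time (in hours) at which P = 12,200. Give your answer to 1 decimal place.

A = (18800 − 636)/636 = 28.55975
12200 = 18800/(1 + 28.55975·e^(−0.439t)) → 1 + 28.55975·e^(−0.439t) = 1.54098
e^(−0.439t) = 0.018942 → t = ln(52.79226)/0.439 = 3.96636/0.439

t ≈ 9.0 hours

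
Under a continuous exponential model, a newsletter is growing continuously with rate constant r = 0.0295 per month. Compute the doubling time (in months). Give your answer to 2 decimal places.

doubling time ≈ 23.50 months

doubling time = ln(2) / |r| = 0.69315 / 0.0295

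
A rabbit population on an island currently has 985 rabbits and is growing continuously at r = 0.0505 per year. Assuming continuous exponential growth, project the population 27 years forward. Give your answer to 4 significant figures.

P(27) = 985 · e^(0.0505·27) = 985 · e^(1.3635)
= 985 · 3.90985 ≈ 3851.21

≈ 3,851 rabbits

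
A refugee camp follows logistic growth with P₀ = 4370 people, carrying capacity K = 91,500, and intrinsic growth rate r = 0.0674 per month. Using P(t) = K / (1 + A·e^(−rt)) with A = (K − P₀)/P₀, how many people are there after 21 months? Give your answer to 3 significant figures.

A = (91500 − 4370)/4370 = 19.93822
P(21) = 91500 / (1 + 19.93822·e^(−0.0674·21)) = 91500 / (1 + 19.93822·0.242828)
= 91500 / 5.84157 ≈ 15663.61

≈ 15,700 people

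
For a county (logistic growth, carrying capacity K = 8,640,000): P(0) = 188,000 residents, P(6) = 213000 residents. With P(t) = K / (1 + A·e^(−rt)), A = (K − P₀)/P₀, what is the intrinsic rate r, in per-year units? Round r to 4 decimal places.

r ≈ 0.0213 per year

A = (8640000 − 188000)/188000 = 44.95745
213000 = 8640000/(1 + 44.95745·e^(−r·6)) → e^(−6r) = (40.56338 − 1)/44.95745 = 0.880018
r = −ln(0.880018)/6 = 0.12781/6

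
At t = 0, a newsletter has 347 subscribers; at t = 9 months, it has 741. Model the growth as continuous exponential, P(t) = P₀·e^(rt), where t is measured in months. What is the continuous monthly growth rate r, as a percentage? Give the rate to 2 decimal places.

741 = 347 · e^(r·9)
e^(9r) = 741/347 = 2.13545
r = ln(2.13545) / 9 = 0.75868 / 9

r ≈ 8.43% per month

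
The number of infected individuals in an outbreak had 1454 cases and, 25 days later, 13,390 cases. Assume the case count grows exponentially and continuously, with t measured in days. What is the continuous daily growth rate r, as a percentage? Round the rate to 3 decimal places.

13390 = 1454 · e^(r·25)
e^(25r) = 13390/1454 = 9.20908
r = ln(9.20908) / 25 = 2.22019 / 25

r ≈ 8.881% per day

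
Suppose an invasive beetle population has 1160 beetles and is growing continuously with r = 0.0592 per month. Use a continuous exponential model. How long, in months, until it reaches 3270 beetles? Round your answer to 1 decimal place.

t ≈ 17.5 months

3270 = 1160 · e^(0.0592·t)
t = ln(3270/1160) / 0.0592 = ln(2.81897) / 0.0592 = 1.03637 / 0.0592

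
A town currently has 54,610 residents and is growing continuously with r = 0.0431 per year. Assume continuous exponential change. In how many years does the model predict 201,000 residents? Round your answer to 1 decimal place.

t ≈ 30.2 years

201000 = 54610 · e^(0.0431·t)
t = ln(201000/54610) / 0.0431 = ln(3.68064) / 0.0431 = 1.30309 / 0.0431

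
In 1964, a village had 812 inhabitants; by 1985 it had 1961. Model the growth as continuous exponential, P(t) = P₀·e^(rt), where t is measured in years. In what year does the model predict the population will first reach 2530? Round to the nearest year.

r = ln(1961/812) / 21 = 0.88171/21 ≈ 0.041986 per year
t = ln(2530/812) / r = 1.13647/0.041986 ≈ 27.07 years after 1964

year 1991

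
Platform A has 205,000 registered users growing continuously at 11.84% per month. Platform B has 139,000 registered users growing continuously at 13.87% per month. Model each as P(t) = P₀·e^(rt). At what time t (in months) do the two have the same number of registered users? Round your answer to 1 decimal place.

205000·e^(0.1184t) = 139000·e^(0.1387t)
205000/139000 = e^((0.1387 − 0.1184)t) → ln(1.47482) = 0.0203·t
t = 0.38854 / 0.0203

t ≈ 19.1 months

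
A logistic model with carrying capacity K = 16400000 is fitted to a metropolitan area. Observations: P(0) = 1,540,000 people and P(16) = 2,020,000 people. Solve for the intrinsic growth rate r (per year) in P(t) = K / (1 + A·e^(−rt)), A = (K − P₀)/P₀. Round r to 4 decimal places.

r ≈ 0.0190 per year

A = (16400000 − 1540000)/1540000 = 9.64935
2020000 = 16400000/(1 + 9.64935·e^(−r·16)) → e^(−16r) = (8.11881 − 1)/9.64935 = 0.73775
r = −ln(0.73775)/16 = 0.30415/16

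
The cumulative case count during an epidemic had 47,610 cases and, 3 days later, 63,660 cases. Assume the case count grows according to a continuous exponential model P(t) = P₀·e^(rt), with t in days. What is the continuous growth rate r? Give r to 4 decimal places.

r ≈ 0.0968 per day

63660 = 47610 · e^(r·3)
e^(3r) = 63660/47610 = 1.33711
r = ln(1.33711) / 3 = 0.29051 / 3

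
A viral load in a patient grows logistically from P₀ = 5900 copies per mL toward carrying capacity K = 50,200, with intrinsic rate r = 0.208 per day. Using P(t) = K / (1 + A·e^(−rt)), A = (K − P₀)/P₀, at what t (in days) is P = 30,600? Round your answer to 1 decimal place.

t ≈ 11.8 days

A = (50200 − 5900)/5900 = 7.50847
30600 = 50200/(1 + 7.50847·e^(−0.208t)) → 1 + 7.50847·e^(−0.208t) = 1.64052
e^(−0.208t) = 0.085307 → t = ln(11.72241)/0.208 = 2.4615/0.208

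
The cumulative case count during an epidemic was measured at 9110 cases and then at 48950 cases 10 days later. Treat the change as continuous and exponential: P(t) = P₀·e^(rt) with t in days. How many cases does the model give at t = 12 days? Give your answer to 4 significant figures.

r = ln(48950/9110) / 10 ≈ 0.168143 per day
P(12) = 9110 · e^(0.168143·12) = 9110 · 7.5211 ≈ 68517.19

≈ 68,520 cases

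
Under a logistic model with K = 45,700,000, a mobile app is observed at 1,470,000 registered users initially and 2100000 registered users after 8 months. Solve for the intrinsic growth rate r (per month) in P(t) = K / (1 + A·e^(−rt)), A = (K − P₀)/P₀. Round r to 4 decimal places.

A = (45700000 − 1470000)/1470000 = 30.08844
2100000 = 45700000/(1 + 30.08844·e^(−r·8)) → e^(−8r) = (21.7619 − 1)/30.08844 = 0.690029
r = −ln(0.690029)/8 = 0.37102/8

r ≈ 0.0464 per month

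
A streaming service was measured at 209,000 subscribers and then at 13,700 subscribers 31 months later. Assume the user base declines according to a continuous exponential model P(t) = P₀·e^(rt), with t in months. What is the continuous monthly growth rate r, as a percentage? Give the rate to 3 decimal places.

r ≈ -8.790% per month

13700 = 209000 · e^(r·31)
e^(31r) = 13700/209000 = 0.06555
r = ln(0.06555) / 31 = -2.72494 / 31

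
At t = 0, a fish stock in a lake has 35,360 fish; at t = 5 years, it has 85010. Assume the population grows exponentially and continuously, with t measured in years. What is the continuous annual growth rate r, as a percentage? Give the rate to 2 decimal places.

r ≈ 17.54% per year

85010 = 35360 · e^(r·5)
e^(5r) = 85010/35360 = 2.40413
r = ln(2.40413) / 5 = 0.87719 / 5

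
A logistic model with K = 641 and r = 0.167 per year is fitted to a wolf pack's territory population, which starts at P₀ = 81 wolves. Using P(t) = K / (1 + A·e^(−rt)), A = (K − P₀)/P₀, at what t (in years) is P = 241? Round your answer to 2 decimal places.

A = (641 − 81)/81 = 6.91358
241 = 641/(1 + 6.91358·e^(−0.167t)) → 1 + 6.91358·e^(−0.167t) = 2.65975
e^(−0.167t) = 0.240071 → t = ln(4.16543)/0.167 = 1.42682/0.167

t ≈ 8.54 years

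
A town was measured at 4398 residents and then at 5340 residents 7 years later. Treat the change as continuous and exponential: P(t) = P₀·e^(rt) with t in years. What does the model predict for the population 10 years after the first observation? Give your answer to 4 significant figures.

r = ln(5340/4398) / 7 ≈ 0.027725 per year
P(10) = 4398 · e^(0.027725·10) = 4398 · 1.3195 ≈ 5803.15

≈ 5,803 residents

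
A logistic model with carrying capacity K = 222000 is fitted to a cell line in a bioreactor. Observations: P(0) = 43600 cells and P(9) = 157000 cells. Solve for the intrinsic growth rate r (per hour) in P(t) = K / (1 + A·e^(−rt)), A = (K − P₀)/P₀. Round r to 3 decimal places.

r ≈ 0.255 per hour

A = (222000 − 43600)/43600 = 4.09174
157000 = 222000/(1 + 4.09174·e^(−r·9)) → e^(−9r) = (1.41401 − 1)/4.09174 = 0.101182
r = −ln(0.101182)/9 = 2.29083/9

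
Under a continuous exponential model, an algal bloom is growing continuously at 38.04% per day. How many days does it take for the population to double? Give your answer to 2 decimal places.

doubling time = ln(2) / |r| = 0.69315 / 0.3804

doubling time ≈ 1.82 days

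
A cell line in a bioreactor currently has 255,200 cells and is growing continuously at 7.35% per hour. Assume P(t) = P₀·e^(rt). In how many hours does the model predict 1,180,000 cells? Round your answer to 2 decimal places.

1180000 = 255200 · e^(0.0735·t)
t = ln(1180000/255200) / 0.0735 = ln(4.62382) / 0.0735 = 1.53122 / 0.0735

t ≈ 20.83 hours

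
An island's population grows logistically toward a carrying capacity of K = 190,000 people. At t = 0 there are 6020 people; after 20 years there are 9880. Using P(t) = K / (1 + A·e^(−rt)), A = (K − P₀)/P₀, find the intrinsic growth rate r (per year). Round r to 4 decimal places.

r ≈ 0.0258 per year

A = (190000 − 6020)/6020 = 30.56146
9880 = 190000/(1 + 30.56146·e^(−r·20)) → e^(−20r) = (19.23077 − 1)/30.56146 = 0.596528
r = −ln(0.596528)/20 = 0.51663/20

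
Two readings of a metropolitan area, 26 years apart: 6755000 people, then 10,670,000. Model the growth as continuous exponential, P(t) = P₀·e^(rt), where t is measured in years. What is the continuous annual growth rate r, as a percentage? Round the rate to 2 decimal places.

r ≈ 1.76% per year

10670000 = 6755000 · e^(r·26)
e^(26r) = 10670000/6755000 = 1.57957
r = ln(1.57957) / 26 = 0.45715 / 26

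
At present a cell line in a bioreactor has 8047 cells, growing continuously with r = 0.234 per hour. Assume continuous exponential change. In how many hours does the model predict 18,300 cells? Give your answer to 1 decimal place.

18300 = 8047 · e^(0.234·t)
t = ln(18300/8047) / 0.234 = ln(2.27414) / 0.234 = 0.8216 / 0.234

t ≈ 3.5 hours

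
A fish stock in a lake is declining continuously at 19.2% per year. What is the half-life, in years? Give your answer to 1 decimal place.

half-life ≈ 3.6 years

half-life = ln(2) / |r| = 0.69315 / 0.192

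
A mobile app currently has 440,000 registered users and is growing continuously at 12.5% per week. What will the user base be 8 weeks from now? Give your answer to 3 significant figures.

≈ 1,200,000 registered users

P(8) = 440000 · e^(0.125·8) = 440000 · e^(1)
= 440000 · 2.71828 ≈ 1196044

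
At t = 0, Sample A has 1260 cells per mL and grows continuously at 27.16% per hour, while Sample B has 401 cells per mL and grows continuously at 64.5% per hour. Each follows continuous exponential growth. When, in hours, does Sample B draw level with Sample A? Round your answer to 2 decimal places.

t ≈ 3.07 hours

1260·e^(0.2716t) = 401·e^(0.645t)
1260/401 = e^((0.645 − 0.2716)t) → ln(3.14214) = 0.3734·t
t = 1.14491 / 0.3734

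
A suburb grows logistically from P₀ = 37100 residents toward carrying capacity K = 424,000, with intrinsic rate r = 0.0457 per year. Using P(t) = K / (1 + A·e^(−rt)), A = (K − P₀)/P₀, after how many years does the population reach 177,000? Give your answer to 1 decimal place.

A = (424000 − 37100)/37100 = 10.42857
177000 = 424000/(1 + 10.42857·e^(−0.0457t)) → 1 + 10.42857·e^(−0.0457t) = 2.39548
e^(−0.0457t) = 0.133813 → t = ln(7.47311)/0.0457 = 2.01131/0.0457

t ≈ 44.0 years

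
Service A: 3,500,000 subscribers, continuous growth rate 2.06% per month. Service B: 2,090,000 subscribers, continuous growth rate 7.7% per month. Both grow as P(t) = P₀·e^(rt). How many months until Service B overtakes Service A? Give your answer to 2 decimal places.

3500000·e^(0.0206t) = 2090000·e^(0.077t)
3500000/2090000 = e^((0.077 − 0.0206)t) → ln(1.67464) = 0.0564·t
t = 0.5156 / 0.0564

t ≈ 9.14 months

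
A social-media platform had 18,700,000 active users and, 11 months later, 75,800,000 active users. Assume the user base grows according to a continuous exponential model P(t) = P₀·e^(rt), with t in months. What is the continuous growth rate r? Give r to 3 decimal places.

r ≈ 0.127 per month

75800000 = 18700000 · e^(r·11)
e^(11r) = 75800000/18700000 = 4.05348
r = ln(4.05348) / 11 = 1.39957 / 11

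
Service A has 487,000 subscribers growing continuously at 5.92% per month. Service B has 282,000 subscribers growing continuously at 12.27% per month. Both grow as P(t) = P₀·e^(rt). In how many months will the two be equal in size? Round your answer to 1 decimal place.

t ≈ 8.6 months

487000·e^(0.0592t) = 282000·e^(0.1227t)
487000/282000 = e^((0.1227 − 0.0592)t) → ln(1.72695) = 0.0635·t
t = 0.54636 / 0.0635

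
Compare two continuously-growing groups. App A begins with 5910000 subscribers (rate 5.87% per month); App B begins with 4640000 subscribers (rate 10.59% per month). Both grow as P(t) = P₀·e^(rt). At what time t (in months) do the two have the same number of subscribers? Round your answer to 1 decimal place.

5910000·e^(0.0587t) = 4640000·e^(0.1059t)
5910000/4640000 = e^((0.1059 − 0.0587)t) → ln(1.27371) = 0.0472·t
t = 0.24193 / 0.0472

t ≈ 5.1 months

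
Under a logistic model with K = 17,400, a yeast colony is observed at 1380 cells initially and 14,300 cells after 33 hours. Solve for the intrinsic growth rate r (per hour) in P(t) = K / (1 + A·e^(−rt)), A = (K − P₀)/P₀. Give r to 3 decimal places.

A = (17400 − 1380)/1380 = 11.6087
14300 = 17400/(1 + 11.6087·e^(−r·33)) → e^(−33r) = (1.21678 − 1)/11.6087 = 0.018674
r = −ln(0.018674)/33 = 3.98061/33

r ≈ 0.121 per hour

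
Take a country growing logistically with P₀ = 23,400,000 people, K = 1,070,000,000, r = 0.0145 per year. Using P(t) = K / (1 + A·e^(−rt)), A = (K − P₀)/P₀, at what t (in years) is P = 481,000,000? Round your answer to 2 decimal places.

t ≈ 248.14 years

A = (1070000000 − 23400000)/23400000 = 44.7265
481000000 = 1070000000/(1 + 44.7265·e^(−0.0145t)) → 1 + 44.7265·e^(−0.0145t) = 2.22453
e^(−0.0145t) = 0.027378 → t = ln(36.52537)/0.0145 = 3.59801/0.0145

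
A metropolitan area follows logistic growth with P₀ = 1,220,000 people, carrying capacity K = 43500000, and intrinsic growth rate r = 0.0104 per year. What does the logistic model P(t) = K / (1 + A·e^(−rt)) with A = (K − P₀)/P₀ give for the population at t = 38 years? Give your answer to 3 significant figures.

A = (43500000 − 1220000)/1220000 = 34.65574
P(38) = 43500000 / (1 + 34.65574·e^(−0.0104·38)) = 43500000 / (1 + 34.65574·0.673545)
= 43500000 / 24.34221 ≈ 1787019.35

≈ 1,790,000 people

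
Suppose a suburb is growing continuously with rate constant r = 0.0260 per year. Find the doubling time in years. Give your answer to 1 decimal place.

doubling time = ln(2) / |r| = 0.69315 / 0.026

doubling time ≈ 26.7 years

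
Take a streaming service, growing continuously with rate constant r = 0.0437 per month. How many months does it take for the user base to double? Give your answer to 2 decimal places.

doubling time = ln(2) / |r| = 0.69315 / 0.0437

doubling time ≈ 15.86 months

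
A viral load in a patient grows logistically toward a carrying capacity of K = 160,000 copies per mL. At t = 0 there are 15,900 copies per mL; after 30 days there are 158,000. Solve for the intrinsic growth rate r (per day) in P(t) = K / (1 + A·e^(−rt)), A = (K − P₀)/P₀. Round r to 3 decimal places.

r ≈ 0.219 per day

A = (160000 − 15900)/15900 = 9.06289
158000 = 160000/(1 + 9.06289·e^(−r·30)) → e^(−30r) = (1.01266 − 1)/9.06289 = 0.001397
r = −ln(0.001397)/30 = 6.57364/30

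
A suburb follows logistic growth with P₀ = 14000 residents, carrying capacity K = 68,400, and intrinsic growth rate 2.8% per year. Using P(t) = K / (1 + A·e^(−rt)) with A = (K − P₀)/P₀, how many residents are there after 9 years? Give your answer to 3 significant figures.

≈ 17,000 residents

A = (68400 − 14000)/14000 = 3.88571
P(9) = 68400 / (1 + 3.88571·e^(−0.028·9)) = 68400 / (1 + 3.88571·0.777245)
= 68400 / 4.02015 ≈ 17014.29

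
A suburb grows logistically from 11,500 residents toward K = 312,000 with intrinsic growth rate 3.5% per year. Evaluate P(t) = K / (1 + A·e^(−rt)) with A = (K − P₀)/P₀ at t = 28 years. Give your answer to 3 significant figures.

≈ 28,900 residents

A = (312000 − 11500)/11500 = 26.13043
P(28) = 312000 / (1 + 26.13043·e^(−0.035·28)) = 312000 / (1 + 26.13043·0.375311)
= 312000 / 10.80704 ≈ 28870.06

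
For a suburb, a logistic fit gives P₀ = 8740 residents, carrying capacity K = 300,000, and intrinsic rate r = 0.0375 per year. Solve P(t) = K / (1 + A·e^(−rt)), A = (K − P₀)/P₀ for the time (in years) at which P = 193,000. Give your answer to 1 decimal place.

A = (300000 − 8740)/8740 = 33.32494
193000 = 300000/(1 + 33.32494·e^(−0.0375t)) → 1 + 33.32494·e^(−0.0375t) = 1.5544
e^(−0.0375t) = 0.016636 → t = ln(60.10948)/0.0375 = 4.09617/0.0375

t ≈ 109.2 years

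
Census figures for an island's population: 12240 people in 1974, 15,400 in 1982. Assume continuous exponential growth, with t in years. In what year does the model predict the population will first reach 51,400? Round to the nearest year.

r = ln(15400/12240) / 8 = 0.22966/8 ≈ 0.028707 per year
t = ln(51400/12240) / r = 1.43493/0.028707 ≈ 49.98 years after 1974

year 2024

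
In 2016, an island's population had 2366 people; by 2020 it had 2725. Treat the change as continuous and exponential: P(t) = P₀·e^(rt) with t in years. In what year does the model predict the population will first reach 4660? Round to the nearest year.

r = ln(2725/2366) / 4 = 0.14127/4 ≈ 0.035317 per year
t = ln(4660/2366) / r = 0.67781/0.035317 ≈ 19.19 years after 2016

year 2035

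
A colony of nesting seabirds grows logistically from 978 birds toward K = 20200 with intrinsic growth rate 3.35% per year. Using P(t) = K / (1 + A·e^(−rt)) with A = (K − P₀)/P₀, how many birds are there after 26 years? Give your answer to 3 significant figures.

A = (20200 − 978)/978 = 19.6544
P(26) = 20200 / (1 + 19.6544·e^(−0.0335·26)) = 20200 / (1 + 19.6544·0.418533)
= 20200 / 9.22601 ≈ 2189.46

≈ 2,190 birds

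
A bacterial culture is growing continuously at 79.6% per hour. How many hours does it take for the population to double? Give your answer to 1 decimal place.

doubling time = ln(2) / |r| = 0.69315 / 0.796

doubling time ≈ 0.9 hours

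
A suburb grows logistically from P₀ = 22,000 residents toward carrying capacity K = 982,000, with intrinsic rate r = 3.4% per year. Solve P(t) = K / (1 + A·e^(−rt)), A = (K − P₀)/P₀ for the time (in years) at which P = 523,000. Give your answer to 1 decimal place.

t ≈ 114.9 years

A = (982000 − 22000)/22000 = 43.63636
523000 = 982000/(1 + 43.63636·e^(−0.034t)) → 1 + 43.63636·e^(−0.034t) = 1.87763
e^(−0.034t) = 0.020112 → t = ln(49.72074)/0.034 = 3.90642/0.034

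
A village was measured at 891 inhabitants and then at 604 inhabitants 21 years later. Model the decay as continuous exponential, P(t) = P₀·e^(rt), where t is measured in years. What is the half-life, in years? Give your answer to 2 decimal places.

half-life ≈ 37.44 years

r = ln(604/891) / 21 = ln(0.67789) / 21 ≈ -0.018513 per year
half-life = ln 2 / |r| = 0.69315 / 0.018513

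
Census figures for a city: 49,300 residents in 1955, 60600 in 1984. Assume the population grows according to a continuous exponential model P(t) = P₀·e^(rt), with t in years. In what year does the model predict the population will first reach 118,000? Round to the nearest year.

r = ln(60600/49300) / 29 = 0.20637/29 ≈ 0.007116 per year
t = ln(118000/49300) / r = 0.87276/0.007116 ≈ 122.64 years after 1955

year 2078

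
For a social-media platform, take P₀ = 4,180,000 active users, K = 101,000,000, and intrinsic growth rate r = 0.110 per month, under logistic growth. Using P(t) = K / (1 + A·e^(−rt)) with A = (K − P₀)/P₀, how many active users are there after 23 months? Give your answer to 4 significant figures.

A = (101000000 − 4180000)/4180000 = 23.16268
P(23) = 101000000 / (1 + 23.16268·e^(−0.11·23)) = 101000000 / (1 + 23.16268·0.079659)
= 101000000 / 2.84512 ≈ 35499426.94

≈ 35,500,000 active users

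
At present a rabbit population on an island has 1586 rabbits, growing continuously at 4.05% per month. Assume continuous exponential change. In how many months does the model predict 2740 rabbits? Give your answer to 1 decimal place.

t ≈ 13.5 months

2740 = 1586 · e^(0.0405·t)
t = ln(2740/1586) / 0.0405 = ln(1.72762) / 0.0405 = 0.54674 / 0.0405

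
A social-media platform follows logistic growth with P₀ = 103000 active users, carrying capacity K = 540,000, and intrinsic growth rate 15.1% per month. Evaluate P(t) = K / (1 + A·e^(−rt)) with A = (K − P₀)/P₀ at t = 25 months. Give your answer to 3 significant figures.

≈ 492,000 active users

A = (540000 − 103000)/103000 = 4.24272
P(25) = 540000 / (1 + 4.24272·e^(−0.151·25)) = 540000 / (1 + 4.24272·0.022937)
= 540000 / 1.09732 ≈ 492110.01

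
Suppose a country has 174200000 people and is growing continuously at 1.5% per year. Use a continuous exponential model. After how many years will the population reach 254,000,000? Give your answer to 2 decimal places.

254000000 = 174200000 · e^(0.015·t)
t = ln(254000000/174200000) / 0.015 = ln(1.45809) / 0.015 = 0.37713 / 0.015

t ≈ 25.14 years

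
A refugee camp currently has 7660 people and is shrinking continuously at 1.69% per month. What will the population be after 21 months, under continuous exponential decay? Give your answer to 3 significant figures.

≈ 5,370 people

P(21) = 7660 · e^(-0.0169·21) = 7660 · e^(-0.3549)
= 7660 · 0.70124 ≈ 5371.53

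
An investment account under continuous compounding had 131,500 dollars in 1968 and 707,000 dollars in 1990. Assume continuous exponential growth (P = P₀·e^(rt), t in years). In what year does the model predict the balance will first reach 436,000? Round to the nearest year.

year 1984

r = ln(707000/131500) / 22 = 1.68202/22 ≈ 0.076456 per year
t = ln(436000/131500) / r = 1.19864/0.076456 ≈ 15.68 years after 1968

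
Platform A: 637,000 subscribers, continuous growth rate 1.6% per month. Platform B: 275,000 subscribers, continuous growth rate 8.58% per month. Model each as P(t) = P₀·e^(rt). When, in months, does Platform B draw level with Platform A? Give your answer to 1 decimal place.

t ≈ 12.0 months

637000·e^(0.016t) = 275000·e^(0.0858t)
637000/275000 = e^((0.0858 − 0.016)t) → ln(2.31636) = 0.0698·t
t = 0.84 / 0.0698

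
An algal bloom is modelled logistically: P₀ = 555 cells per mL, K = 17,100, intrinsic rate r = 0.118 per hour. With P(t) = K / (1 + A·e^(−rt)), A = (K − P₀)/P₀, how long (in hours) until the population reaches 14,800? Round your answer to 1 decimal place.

t ≈ 44.5 hours

A = (17100 − 555)/555 = 29.81081
14800 = 17100/(1 + 29.81081·e^(−0.118t)) → 1 + 29.81081·e^(−0.118t) = 1.15541
e^(−0.118t) = 0.005213 → t = ln(191.82609)/0.118 = 5.25659/0.118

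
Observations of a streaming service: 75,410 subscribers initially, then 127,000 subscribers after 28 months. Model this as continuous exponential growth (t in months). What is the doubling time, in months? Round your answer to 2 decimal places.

r = ln(127000/75410) / 28 = ln(1.68413) / 28 ≈ 0.018616 per month
doubling time = ln 2 / |r| = 0.69315 / 0.018616

doubling time ≈ 37.23 months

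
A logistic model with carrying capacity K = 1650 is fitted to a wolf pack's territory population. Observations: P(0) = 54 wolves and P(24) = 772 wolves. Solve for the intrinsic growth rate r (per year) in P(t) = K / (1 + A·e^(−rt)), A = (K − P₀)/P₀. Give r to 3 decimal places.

r ≈ 0.136 per year

A = (1650 − 54)/54 = 29.55556
772 = 1650/(1 + 29.55556·e^(−r·24)) → e^(−24r) = (2.13731 − 1)/29.55556 = 0.03848
r = −ln(0.03848)/24 = 3.25761/24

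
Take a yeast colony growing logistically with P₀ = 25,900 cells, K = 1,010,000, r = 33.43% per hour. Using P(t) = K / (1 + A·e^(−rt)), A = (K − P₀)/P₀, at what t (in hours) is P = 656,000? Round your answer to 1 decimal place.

A = (1010000 − 25900)/25900 = 37.99614
656000 = 1010000/(1 + 37.99614·e^(−0.3343t)) → 1 + 37.99614·e^(−0.3343t) = 1.53963
e^(−0.3343t) = 0.014202 → t = ln(70.41092)/0.3343 = 4.25435/0.3343

t ≈ 12.7 hours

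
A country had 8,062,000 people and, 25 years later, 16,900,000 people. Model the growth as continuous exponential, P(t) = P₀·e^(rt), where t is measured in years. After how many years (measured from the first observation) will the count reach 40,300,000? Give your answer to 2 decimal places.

t ≈ 54.35 years

r = ln(16900000/8062000) / 25 ≈ 0.029606 per year
t = ln(40300000/8062000) / r = 1.60919 / 0.029606 ≈ 54.353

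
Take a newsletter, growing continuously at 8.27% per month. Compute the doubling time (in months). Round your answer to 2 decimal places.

doubling time ≈ 8.38 months

doubling time = ln(2) / |r| = 0.69315 / 0.0827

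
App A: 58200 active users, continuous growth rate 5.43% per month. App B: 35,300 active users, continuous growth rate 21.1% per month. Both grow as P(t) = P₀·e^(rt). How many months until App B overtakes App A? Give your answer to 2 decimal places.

58200·e^(0.0543t) = 35300·e^(0.211t)
58200/35300 = e^((0.211 − 0.0543)t) → ln(1.64873) = 0.1567·t
t = 0.5 / 0.1567

t ≈ 3.19 months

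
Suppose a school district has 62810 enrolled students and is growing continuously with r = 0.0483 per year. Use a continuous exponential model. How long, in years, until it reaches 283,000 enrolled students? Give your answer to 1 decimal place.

t ≈ 31.2 years

283000 = 62810 · e^(0.0483·t)
t = ln(283000/62810) / 0.0483 = ln(4.50565) / 0.0483 = 1.50533 / 0.0483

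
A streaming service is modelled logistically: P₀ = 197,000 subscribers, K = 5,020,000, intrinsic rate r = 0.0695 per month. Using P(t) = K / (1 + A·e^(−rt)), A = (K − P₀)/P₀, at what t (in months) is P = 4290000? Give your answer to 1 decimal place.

A = (5020000 − 197000)/197000 = 24.48223
4290000 = 5020000/(1 + 24.48223·e^(−0.0695t)) → 1 + 24.48223·e^(−0.0695t) = 1.17016
e^(−0.0695t) = 0.00695 → t = ln(143.87504)/0.0695 = 4.96895/0.0695

t ≈ 71.5 months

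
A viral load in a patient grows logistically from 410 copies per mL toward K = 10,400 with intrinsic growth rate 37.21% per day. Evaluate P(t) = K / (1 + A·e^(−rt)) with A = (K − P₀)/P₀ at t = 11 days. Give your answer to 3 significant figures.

A = (10400 − 410)/410 = 24.36585
P(11) = 10400 / (1 + 24.36585·e^(−0.3721·11)) = 10400 / (1 + 24.36585·0.016687)
= 10400 / 1.4066 ≈ 7393.7

≈ 7,390 copies per mL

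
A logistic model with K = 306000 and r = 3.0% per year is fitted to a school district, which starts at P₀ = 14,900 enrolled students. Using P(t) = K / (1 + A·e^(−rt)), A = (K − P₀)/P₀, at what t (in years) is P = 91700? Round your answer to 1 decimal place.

A = (306000 − 14900)/14900 = 19.53691
91700 = 306000/(1 + 19.53691·e^(−0.03t)) → 1 + 19.53691·e^(−0.03t) = 3.33697
e^(−0.03t) = 0.119618 → t = ln(8.35994)/0.03 = 2.12345/0.03

t ≈ 70.8 years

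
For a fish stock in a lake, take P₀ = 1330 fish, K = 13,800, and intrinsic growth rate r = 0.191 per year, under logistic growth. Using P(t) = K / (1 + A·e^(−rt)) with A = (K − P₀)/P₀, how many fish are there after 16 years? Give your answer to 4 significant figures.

A = (13800 − 1330)/1330 = 9.37594
P(16) = 13800 / (1 + 9.37594·e^(−0.191·16)) = 13800 / (1 + 9.37594·0.047076)
= 13800 / 1.44138 ≈ 9574.17

≈ 9,574 fish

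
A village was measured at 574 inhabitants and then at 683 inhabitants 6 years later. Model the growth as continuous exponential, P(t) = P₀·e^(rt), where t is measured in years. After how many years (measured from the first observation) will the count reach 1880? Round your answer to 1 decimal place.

r = ln(683/574) / 6 ≈ 0.028978 per year
t = ln(1880/574) / r = 1.1864 / 0.028978 ≈ 40.942

t ≈ 40.9 years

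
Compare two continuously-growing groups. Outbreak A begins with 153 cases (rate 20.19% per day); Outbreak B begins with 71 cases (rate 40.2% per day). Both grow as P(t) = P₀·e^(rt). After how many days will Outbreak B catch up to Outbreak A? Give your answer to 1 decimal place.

t ≈ 3.8 days

153·e^(0.2019t) = 71·e^(0.402t)
153/71 = e^((0.402 − 0.2019)t) → ln(2.15493) = 0.2001·t
t = 0.76776 / 0.2001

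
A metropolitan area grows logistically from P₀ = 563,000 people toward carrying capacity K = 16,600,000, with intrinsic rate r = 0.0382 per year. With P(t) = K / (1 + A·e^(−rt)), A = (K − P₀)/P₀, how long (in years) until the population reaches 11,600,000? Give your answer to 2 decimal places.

t ≈ 109.71 years

A = (16600000 − 563000)/563000 = 28.4849
11600000 = 16600000/(1 + 28.4849·e^(−0.0382t)) → 1 + 28.4849·e^(−0.0382t) = 1.43103
e^(−0.0382t) = 0.015132 → t = ln(66.08497)/0.0382 = 4.19094/0.0382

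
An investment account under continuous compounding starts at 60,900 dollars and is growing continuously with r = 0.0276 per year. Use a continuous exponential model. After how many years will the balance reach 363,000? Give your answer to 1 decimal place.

t ≈ 64.7 years

363000 = 60900 · e^(0.0276·t)
t = ln(363000/60900) / 0.0276 = ln(5.96059) / 0.0276 = 1.78517 / 0.0276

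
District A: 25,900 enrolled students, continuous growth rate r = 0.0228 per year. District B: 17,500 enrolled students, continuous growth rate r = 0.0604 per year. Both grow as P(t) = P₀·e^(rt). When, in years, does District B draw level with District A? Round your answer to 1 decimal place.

25900·e^(0.0228t) = 17500·e^(0.0604t)
25900/17500 = e^((0.0604 − 0.0228)t) → ln(1.48) = 0.0376·t
t = 0.39204 / 0.0376

t ≈ 10.4 years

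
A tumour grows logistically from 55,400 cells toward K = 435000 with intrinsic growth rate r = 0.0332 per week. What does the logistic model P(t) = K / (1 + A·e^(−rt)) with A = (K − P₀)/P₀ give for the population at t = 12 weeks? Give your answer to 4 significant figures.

≈ 77,670 cells

A = (435000 − 55400)/55400 = 6.85199
P(12) = 435000 / (1 + 6.85199·e^(−0.0332·12)) = 435000 / (1 + 6.85199·0.671393)
= 435000 / 5.60038 ≈ 77673.33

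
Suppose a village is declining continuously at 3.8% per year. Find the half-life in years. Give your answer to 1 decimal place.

half-life ≈ 18.2 years

half-life = ln(2) / |r| = 0.69315 / 0.038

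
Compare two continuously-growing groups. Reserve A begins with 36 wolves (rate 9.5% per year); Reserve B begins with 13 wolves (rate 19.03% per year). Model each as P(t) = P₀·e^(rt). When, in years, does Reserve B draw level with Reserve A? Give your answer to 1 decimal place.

36·e^(0.095t) = 13·e^(0.1903t)
36/13 = e^((0.1903 − 0.095)t) → ln(2.76923) = 0.0953·t
t = 1.01857 / 0.0953

t ≈ 10.7 years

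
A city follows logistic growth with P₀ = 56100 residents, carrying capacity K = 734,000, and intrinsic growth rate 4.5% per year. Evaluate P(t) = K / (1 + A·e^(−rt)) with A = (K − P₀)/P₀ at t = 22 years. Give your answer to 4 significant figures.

≈ 133,700 residents

A = (734000 − 56100)/56100 = 12.08378
P(22) = 734000 / (1 + 12.08378·e^(−0.045·22)) = 734000 / (1 + 12.08378·0.371577)
= 734000 / 5.49005 ≈ 133696.4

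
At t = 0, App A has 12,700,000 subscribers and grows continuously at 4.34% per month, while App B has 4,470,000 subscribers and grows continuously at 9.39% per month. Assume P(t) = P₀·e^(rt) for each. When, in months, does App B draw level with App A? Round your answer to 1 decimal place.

t ≈ 20.7 months

12700000·e^(0.0434t) = 4470000·e^(0.0939t)
12700000/4470000 = e^((0.0939 − 0.0434)t) → ln(2.84116) = 0.0505·t
t = 1.04421 / 0.0505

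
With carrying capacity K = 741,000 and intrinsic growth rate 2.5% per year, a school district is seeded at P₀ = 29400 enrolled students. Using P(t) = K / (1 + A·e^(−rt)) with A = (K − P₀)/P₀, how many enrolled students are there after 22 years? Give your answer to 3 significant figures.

A = (741000 − 29400)/29400 = 24.20408
P(22) = 741000 / (1 + 24.20408·e^(−0.025·22)) = 741000 / (1 + 24.20408·0.57695)
= 741000 / 14.96454 ≈ 49517.06

≈ 49,500 enrolled students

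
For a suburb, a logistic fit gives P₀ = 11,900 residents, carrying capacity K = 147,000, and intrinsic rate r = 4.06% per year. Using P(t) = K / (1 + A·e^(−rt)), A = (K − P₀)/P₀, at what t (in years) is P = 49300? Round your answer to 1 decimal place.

A = (147000 − 11900)/11900 = 11.35294
49300 = 147000/(1 + 11.35294·e^(−0.0406t)) → 1 + 11.35294·e^(−0.0406t) = 2.98174
e^(−0.0406t) = 0.174558 → t = ln(5.72876)/0.0406 = 1.7455/0.0406

t ≈ 43.0 years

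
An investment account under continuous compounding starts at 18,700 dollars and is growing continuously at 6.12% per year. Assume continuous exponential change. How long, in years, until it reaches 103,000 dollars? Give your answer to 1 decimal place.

103000 = 18700 · e^(0.0612·t)
t = ln(103000/18700) / 0.0612 = ln(5.50802) / 0.0612 = 1.70621 / 0.0612

t ≈ 27.9 years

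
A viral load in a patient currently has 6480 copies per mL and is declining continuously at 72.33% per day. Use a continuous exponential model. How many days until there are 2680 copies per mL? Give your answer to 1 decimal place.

2680 = 6480 · e^(-0.7233·t)
t = ln(2680/6480) / -0.7233 = ln(0.41358) / -0.7233 = -0.8829 / -0.7233

t ≈ 1.2 days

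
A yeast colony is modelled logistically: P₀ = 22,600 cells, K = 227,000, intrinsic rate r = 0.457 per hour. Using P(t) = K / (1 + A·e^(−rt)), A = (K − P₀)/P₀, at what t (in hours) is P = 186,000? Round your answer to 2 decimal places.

A = (227000 − 22600)/22600 = 9.04425
186000 = 227000/(1 + 9.04425·e^(−0.457t)) → 1 + 9.04425·e^(−0.457t) = 1.22043
e^(−0.457t) = 0.024372 → t = ln(41.03)/0.457 = 3.7143/0.457

t ≈ 8.13 hours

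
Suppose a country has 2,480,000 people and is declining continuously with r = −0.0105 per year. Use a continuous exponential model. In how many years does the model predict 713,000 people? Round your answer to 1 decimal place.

t ≈ 118.7 years

713000 = 2480000 · e^(-0.0105·t)
t = ln(713000/2480000) / -0.0105 = ln(0.2875) / -0.0105 = -1.24653 / -0.0105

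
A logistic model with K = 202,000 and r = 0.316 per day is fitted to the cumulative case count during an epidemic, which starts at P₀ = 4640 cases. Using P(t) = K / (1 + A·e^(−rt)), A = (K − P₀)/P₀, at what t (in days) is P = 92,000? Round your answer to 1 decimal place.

A = (202000 − 4640)/4640 = 42.53448
92000 = 202000/(1 + 42.53448·e^(−0.316t)) → 1 + 42.53448·e^(−0.316t) = 2.19565
e^(−0.316t) = 0.02811 → t = ln(35.57429)/0.316 = 3.57162/0.316

t ≈ 11.3 days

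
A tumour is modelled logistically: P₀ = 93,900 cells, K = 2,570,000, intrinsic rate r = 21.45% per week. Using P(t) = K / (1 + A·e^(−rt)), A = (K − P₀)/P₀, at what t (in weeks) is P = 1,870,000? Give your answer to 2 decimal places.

A = (2570000 − 93900)/93900 = 26.36954
1870000 = 2570000/(1 + 26.36954·e^(−0.2145t)) → 1 + 26.36954·e^(−0.2145t) = 1.37433
e^(−0.2145t) = 0.014196 → t = ln(70.44435)/0.2145 = 4.25482/0.2145

t ≈ 19.84 weeks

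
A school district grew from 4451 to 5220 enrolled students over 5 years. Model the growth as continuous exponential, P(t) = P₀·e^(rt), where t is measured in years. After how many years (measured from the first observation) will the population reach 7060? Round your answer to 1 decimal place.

t ≈ 14.5 years

r = ln(5220/4451) / 5 ≈ 0.031874 per year
t = ln(7060/4451) / r = 0.46132 / 0.031874 ≈ 14.473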